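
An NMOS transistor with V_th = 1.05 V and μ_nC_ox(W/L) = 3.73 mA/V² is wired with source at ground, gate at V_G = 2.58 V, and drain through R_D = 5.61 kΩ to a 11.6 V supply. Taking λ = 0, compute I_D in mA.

I_D = 2.00 mA

V_GS = V_G = 2.58 V, so V_ov = 2.58 − 1.05 = 1.53 V.
Assume saturation: I_D = ½ k_n V_ov² = 0.5 × 3.73 × 1.53² = 4.37 mA, giving V_DS = V_DD − I_D R_D = 11.6 − 4.37 × 5.61 = -12.9 V.
But -12.9 V < V_ov = 1.53 V, so the device is actually in triode.
In triode I_D = k_n[V_ov V_DS − ½ V_DS²] and I_D = (V_DD − V_DS)/R_D. Equating: 10.5 V_DS² − 33.02 V_DS + 11.6 = 0, giving V_DS = 0.403 V (the root below V_ov).
I_D = (11.6 − 0.403) / 5.61 = 2 mA.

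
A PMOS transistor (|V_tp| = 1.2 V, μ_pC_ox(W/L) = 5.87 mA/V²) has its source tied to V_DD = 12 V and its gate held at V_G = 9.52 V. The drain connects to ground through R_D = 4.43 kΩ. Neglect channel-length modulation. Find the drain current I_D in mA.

I_D = 2.62 mA

V_SG = V_DD − V_G = 12 − 9.52 = 2.48 V, so V_ov = 2.48 − 1.2 = 1.28 V.
Assume saturation: I_D = ½ k_p V_ov² = 0.5 × 5.87 × 1.28² = 4.81 mA, giving V_SD = V_DD − I_D R_D = 12 − 4.81 × 4.43 = -9.3 V.
But -9.3 V < V_ov = 1.28 V, so the device is actually in triode.
In triode I_D = k_p[V_ov V_SD − ½ V_SD²] and I_D = (V_DD − V_SD)/R_D. Equating: 13 V_SD² − 34.29 V_SD + 12 = 0, giving V_SD = 0.415 V (the root below V_ov).
I_D = (12 − 0.415) / 4.43 = 2.62 mA.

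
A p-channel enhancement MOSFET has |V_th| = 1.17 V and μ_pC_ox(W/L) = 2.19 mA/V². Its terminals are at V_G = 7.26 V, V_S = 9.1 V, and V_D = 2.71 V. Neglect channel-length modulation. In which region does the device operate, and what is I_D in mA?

V_SG = V_S − V_G = 9.1 − 7.26 = 1.84 V; V_SD = V_S − V_D = 9.1 − 2.71 = 6.39 V.
V_ov = V_SG − |V_th| = 1.84 − 1.17 = 0.67 V.
Since V_SD = 6.39 V ≥ V_ov = 0.67 V, the device is in saturation.
I_D = ½ k_p V_ov² = 0.5 × 2.19 × 0.67² = 0.492 mA.

Saturation; I_D = 0.492 mA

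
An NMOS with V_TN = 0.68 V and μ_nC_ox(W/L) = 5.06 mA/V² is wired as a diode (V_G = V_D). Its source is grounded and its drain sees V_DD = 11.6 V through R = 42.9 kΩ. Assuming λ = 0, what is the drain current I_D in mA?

I_D = 0.247 mA

With gate tied to drain, V_GS = V_DS ≥ V_GS − V_TN, so the device is in saturation.
KCL at the drain: ½ k_n (V_GS − V_TN)² = (V_DD − V_GS)/R.
Let x = V_GS − 0.68. Then 109 x² + x − 10.92 = 0, giving x = 0.313 V (positive root), so V_GS = 0.993 V.
I_D = (V_DD − V_GS)/R = (11.6 − 0.993) / 42.9 = 0.247 mA.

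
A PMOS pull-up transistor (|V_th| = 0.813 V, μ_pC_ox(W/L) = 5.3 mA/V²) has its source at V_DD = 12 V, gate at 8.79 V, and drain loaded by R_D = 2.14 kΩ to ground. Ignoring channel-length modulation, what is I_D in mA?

V_SG = V_DD − V_G = 12 − 8.79 = 3.21 V, so V_ov = 3.21 − 0.813 = 2.4 V.
Assume saturation: I_D = ½ k_p V_ov² = 0.5 × 5.3 × 2.4² = 15.2 mA, giving V_SD = V_DD − I_D R_D = 12 − 15.2 × 2.14 = -20.6 V.
But -20.6 V < V_ov = 2.4 V, so the device is actually in triode.
In triode I_D = k_p[V_ov V_SD − ½ V_SD²] and I_D = (V_DD − V_SD)/R_D. Equating: 5.67 V_SD² − 28.19 V_SD + 12 = 0, giving V_SD = 0.47 V (the root below V_ov).
I_D = (12 − 0.47) / 2.14 = 5.39 mA.

I_D = 5.39 mA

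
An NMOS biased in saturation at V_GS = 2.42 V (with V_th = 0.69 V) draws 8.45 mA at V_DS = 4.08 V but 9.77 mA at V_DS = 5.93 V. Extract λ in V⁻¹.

With V_GS fixed, I_D ∝ (1 + λ V_DS) in saturation, so I_D2/I_D1 = (1 + λ V_DS2)/(1 + λ V_DS1).
9.77/8.45 = 1.156 = (1 + 5.93 λ)/(1 + 4.08 λ).
Solving: λ (I_D1 V_DS2 − I_D2 V_DS1) = I_D2 − I_D1, so λ = (9.77 − 8.45) / (8.45 × 5.93 − 9.77 × 4.08) = 1.32 / 10.2 = 0.129 V⁻¹.

λ = 0.129 V⁻¹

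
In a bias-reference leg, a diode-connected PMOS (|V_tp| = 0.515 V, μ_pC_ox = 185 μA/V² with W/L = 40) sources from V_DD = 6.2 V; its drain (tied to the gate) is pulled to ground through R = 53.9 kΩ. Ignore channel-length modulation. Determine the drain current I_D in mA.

I_D = 0.102 mA

With gate tied to drain, V_SG = V_SD ≥ V_SG − |V_tp|, so the device is in saturation.
k_p = μ_pC_ox · (W/L) = 7.4 mA/V².
KCL at the drain: ½ k_p (V_SG − |V_tp|)² = (V_DD − V_SG)/R.
Let x = V_SG − 0.515. Then 199 x² + x − 5.685 = 0, giving x = 0.166 V (positive root), so V_SG = 0.681 V.
I_D = (V_DD − V_SG)/R = (6.2 − 0.681) / 53.9 = 0.102 mA.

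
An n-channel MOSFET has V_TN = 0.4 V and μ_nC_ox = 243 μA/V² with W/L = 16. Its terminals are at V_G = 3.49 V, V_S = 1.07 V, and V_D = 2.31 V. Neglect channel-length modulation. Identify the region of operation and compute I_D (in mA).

V_GS = V_G − V_S = 3.49 − 1.07 = 2.42 V; V_DS = V_D − V_S = 2.31 − 1.07 = 1.24 V.
k_n = μ_nC_ox · (W/L) = 3.888 mA/V².
V_ov = V_GS − V_TN = 2.42 − 0.4 = 2.02 V.
Since V_DS = 1.24 V < V_ov = 2.02 V, the device is in the triode region.
I_D = k_n [V_ov · V_DS − ½ V_DS²] = 3.888 × [2.02 × 1.24 − 0.5 × 1.24²] = 6.75 mA.

Triode; I_D = 6.75 mA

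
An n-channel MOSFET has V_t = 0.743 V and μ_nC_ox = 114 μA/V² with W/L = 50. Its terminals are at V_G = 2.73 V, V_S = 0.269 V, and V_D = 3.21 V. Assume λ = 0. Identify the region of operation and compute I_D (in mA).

Saturation; I_D = 8.41 mA

V_GS = V_G − V_S = 2.73 − 0.269 = 2.46 V; V_DS = V_D − V_S = 3.21 − 0.269 = 2.94 V.
k_n = μ_nC_ox · (W/L) = 5.7 mA/V².
V_ov = V_GS − V_t = 2.46 − 0.743 = 1.72 V.
Since V_DS = 2.94 V ≥ V_ov = 1.72 V, the device is in saturation.
I_D = ½ k_n V_ov² = 0.5 × 5.7 × 1.72² = 8.41 mA.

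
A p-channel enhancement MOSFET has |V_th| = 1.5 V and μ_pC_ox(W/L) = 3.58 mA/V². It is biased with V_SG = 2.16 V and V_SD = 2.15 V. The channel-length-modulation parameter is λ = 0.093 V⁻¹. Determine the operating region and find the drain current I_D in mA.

V_ov = V_SG − |V_th| = 2.16 − 1.5 = 0.66 V.
Since V_SD = 2.15 V ≥ V_ov = 0.66 V, the device is in saturation.
I_D = ½ k_p V_ov² (1 + λ V_SD) = 0.5 × 3.58 × 0.66² × (1 + 0.093 × 2.15) = 0.936 mA.

Saturation; I_D = 0.936 mA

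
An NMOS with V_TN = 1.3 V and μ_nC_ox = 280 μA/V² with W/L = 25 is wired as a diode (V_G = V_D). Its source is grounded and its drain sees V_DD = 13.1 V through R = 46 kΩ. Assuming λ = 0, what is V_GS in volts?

With gate tied to drain, V_GS = V_DS ≥ V_GS − V_TN, so the device is in saturation.
k_n = μ_nC_ox · (W/L) = 7 mA/V².
KCL at the drain: ½ k_n (V_GS − V_TN)² = (V_DD − V_GS)/R.
Let x = V_GS − 1.3. Then 161 x² + x − 11.8 = 0, giving x = 0.268 V (positive root), so V_GS = 1.57 V.
I_D = (V_DD − V_GS)/R = (13.1 − 1.57) / 46 = 0.251 mA.

V_GS = 1.57 V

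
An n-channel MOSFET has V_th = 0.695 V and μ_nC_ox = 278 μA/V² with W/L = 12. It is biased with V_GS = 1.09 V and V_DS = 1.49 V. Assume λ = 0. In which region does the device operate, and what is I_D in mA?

k_n = μ_nC_ox · (W/L) = 3.336 mA/V².
V_ov = V_GS − V_th = 1.09 − 0.695 = 0.395 V.
Since V_DS = 1.49 V ≥ V_ov = 0.395 V, the device is in saturation.
I_D = ½ k_n V_ov² = 0.5 × 3.336 × 0.395² = 0.26 mA.

Saturation; I_D = 0.260 mA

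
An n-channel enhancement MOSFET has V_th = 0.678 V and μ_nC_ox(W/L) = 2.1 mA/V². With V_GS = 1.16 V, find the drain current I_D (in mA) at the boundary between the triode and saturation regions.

I_D = 0.244 mA

At the boundary V_DS = V_ov = V_GS − V_th = 1.16 − 0.678 = 0.482 V.
I_D = ½ k_n V_ov² = 0.5 × 2.1 × 0.482² = 0.244 mA.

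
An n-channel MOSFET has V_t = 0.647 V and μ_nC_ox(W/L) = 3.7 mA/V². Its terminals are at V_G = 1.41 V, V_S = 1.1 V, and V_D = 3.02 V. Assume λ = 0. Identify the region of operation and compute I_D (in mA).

V_GS = V_G − V_S = 1.41 − 1.1 = 0.31 V; V_DS = V_D − V_S = 3.02 − 1.1 = 1.92 V.
V_GS = 0.31 V < V_t = 0.647 V, so the transistor is in cutoff.

Cutoff; I_D = 0 mA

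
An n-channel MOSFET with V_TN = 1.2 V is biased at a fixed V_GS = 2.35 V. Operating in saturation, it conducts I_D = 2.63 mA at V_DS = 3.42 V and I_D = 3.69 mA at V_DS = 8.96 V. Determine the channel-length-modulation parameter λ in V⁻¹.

With V_GS fixed, I_D ∝ (1 + λ V_DS) in saturation, so I_D2/I_D1 = (1 + λ V_DS2)/(1 + λ V_DS1).
3.69/2.63 = 1.403 = (1 + 8.96 λ)/(1 + 3.42 λ).
Solving: λ (I_D1 V_DS2 − I_D2 V_DS1) = I_D2 − I_D1, so λ = (3.69 − 2.63) / (2.63 × 8.96 − 3.69 × 3.42) = 1.06 / 10.9 = 0.0968 V⁻¹.

λ = 0.0968 V⁻¹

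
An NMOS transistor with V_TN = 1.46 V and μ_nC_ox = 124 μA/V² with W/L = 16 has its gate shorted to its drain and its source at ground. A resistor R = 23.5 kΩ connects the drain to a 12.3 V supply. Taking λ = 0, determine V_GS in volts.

With gate tied to drain, V_GS = V_DS ≥ V_GS − V_TN, so the device is in saturation.
k_n = μ_nC_ox · (W/L) = 1.984 mA/V².
KCL at the drain: ½ k_n (V_GS − V_TN)² = (V_DD − V_GS)/R.
Let x = V_GS − 1.46. Then 23.3 x² + x − 10.84 = 0, giving x = 0.661 V (positive root), so V_GS = 2.12 V.
I_D = (V_DD − V_GS)/R = (12.3 − 2.12) / 23.5 = 0.433 mA.

V_GS = 2.12 V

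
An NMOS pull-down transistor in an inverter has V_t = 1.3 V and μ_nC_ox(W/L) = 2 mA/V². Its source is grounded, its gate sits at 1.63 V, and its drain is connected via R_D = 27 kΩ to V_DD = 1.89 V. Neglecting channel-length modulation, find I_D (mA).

V_GS = V_G = 1.63 V, so V_ov = 1.63 − 1.3 = 0.33 V.
Assume saturation: I_D = ½ k_n V_ov² = 0.5 × 2 × 0.33² = 0.109 mA, giving V_DS = V_DD − I_D R_D = 1.89 − 0.109 × 27 = -1.05 V.
But -1.05 V < V_ov = 0.33 V, so the device is actually in triode.
In triode I_D = k_n[V_ov V_DS − ½ V_DS²] and I_D = (V_DD − V_DS)/R_D. Equating: 27 V_DS² − 18.82 V_DS + 1.89 = 0, giving V_DS = 0.122 V (the root below V_ov).
I_D = (1.89 − 0.122) / 27 = 0.0655 mA.

I_D = 0.0655 mA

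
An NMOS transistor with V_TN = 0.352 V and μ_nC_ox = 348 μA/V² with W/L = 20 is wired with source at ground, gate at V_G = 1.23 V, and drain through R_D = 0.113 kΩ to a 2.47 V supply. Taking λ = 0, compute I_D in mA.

I_D = 2.68 mA

V_GS = V_G = 1.23 V, so V_ov = 1.23 − 0.352 = 0.878 V.
k_n = μ_nC_ox · (W/L) = 6.96 mA/V².
Assume saturation: I_D = ½ k_n V_ov² = 0.5 × 6.96 × 0.878² = 2.68 mA, giving V_DS = V_DD − I_D R_D = 2.47 − 2.68 × 0.113 = 2.17 V.
V_DS = 2.17 V ≥ V_ov = 0.878 V, confirming saturation.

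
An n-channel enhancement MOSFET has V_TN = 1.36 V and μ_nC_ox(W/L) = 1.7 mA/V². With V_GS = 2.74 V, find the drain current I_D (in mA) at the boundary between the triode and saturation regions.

At the boundary V_DS = V_ov = V_GS − V_TN = 2.74 − 1.36 = 1.38 V.
I_D = ½ k_n V_ov² = 0.5 × 1.7 × 1.38² = 1.62 mA.

I_D = 1.62 mA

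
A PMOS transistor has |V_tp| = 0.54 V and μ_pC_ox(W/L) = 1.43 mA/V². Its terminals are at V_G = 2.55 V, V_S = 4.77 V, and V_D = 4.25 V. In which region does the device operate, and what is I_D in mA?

V_SG = V_S − V_G = 4.77 − 2.55 = 2.22 V; V_SD = V_S − V_D = 4.77 − 4.25 = 0.52 V.
V_ov = V_SG − |V_tp| = 2.22 − 0.54 = 1.68 V.
Since V_SD = 0.52 V < V_ov = 1.68 V, the device is in the triode region.
I_D = k_p [V_ov · V_SD − ½ V_SD²] = 1.43 × [1.68 × 0.52 − 0.5 × 0.52²] = 1.06 mA.

Triode; I_D = 1.06 mA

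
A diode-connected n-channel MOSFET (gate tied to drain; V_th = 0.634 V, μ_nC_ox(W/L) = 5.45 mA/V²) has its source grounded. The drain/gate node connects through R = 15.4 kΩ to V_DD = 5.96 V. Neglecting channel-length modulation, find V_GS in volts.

V_GS = 0.979 V

With gate tied to drain, V_GS = V_DS ≥ V_GS − V_th, so the device is in saturation.
KCL at the drain: ½ k_n (V_GS − V_th)² = (V_DD − V_GS)/R.
Let x = V_GS − 0.634. Then 42 x² + x − 5.326 = 0, giving x = 0.345 V (positive root), so V_GS = 0.979 V.
I_D = (V_DD − V_GS)/R = (5.96 − 0.979) / 15.4 = 0.323 mA.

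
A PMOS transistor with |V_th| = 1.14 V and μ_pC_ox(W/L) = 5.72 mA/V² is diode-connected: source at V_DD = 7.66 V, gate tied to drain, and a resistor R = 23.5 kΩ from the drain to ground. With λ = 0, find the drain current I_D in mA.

I_D = 0.265 mA

With gate tied to drain, V_SG = V_SD ≥ V_SG − |V_th|, so the device is in saturation.
KCL at the drain: ½ k_p (V_SG − |V_th|)² = (V_DD − V_SG)/R.
Let x = V_SG − 1.14. Then 67.2 x² + x − 6.52 = 0, giving x = 0.304 V (positive root), so V_SG = 1.44 V.
I_D = (V_DD − V_SG)/R = (7.66 − 1.44) / 23.5 = 0.265 mA.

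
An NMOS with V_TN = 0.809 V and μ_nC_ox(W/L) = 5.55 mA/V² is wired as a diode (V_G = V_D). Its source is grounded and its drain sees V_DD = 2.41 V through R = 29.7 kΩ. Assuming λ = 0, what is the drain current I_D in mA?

I_D = 0.0494 mA

With gate tied to drain, V_GS = V_DS ≥ V_GS − V_TN, so the device is in saturation.
KCL at the drain: ½ k_n (V_GS − V_TN)² = (V_DD − V_GS)/R.
Let x = V_GS − 0.809. Then 82.4 x² + x − 1.601 = 0, giving x = 0.133 V (positive root), so V_GS = 0.942 V.
I_D = (V_DD − V_GS)/R = (2.41 − 0.942) / 29.7 = 0.0494 mA.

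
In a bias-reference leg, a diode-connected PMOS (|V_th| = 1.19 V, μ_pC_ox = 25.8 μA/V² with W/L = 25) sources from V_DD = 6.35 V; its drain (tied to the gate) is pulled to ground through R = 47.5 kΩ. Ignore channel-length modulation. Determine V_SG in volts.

V_SG = 1.74 V

With gate tied to drain, V_SG = V_SD ≥ V_SG − |V_th|, so the device is in saturation.
k_p = μ_pC_ox · (W/L) = 0.645 mA/V².
KCL at the drain: ½ k_p (V_SG − |V_th|)² = (V_DD − V_SG)/R.
Let x = V_SG − 1.19. Then 15.3 x² + x − 5.16 = 0, giving x = 0.549 V (positive root), so V_SG = 1.74 V.
I_D = (V_DD − V_SG)/R = (6.35 − 1.74) / 47.5 = 0.0971 mA.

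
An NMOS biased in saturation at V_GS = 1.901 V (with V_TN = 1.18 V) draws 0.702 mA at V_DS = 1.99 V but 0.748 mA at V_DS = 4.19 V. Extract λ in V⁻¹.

λ = 0.0317 V⁻¹

With V_GS fixed, I_D ∝ (1 + λ V_DS) in saturation, so I_D2/I_D1 = (1 + λ V_DS2)/(1 + λ V_DS1).
0.748/0.702 = 1.066 = (1 + 4.19 λ)/(1 + 1.99 λ).
Solving: λ (I_D1 V_DS2 − I_D2 V_DS1) = I_D2 − I_D1, so λ = (0.748 − 0.702) / (0.702 × 4.19 − 0.748 × 1.99) = 0.046 / 1.45 = 0.0317 V⁻¹.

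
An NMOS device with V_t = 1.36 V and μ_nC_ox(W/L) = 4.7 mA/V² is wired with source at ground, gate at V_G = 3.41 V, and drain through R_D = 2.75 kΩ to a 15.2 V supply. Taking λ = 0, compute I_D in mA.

V_GS = V_G = 3.41 V, so V_ov = 3.41 − 1.36 = 2.05 V.
Assume saturation: I_D = ½ k_n V_ov² = 0.5 × 4.7 × 2.05² = 9.88 mA, giving V_DS = V_DD − I_D R_D = 15.2 − 9.88 × 2.75 = -12 V.
But -12 V < V_ov = 2.05 V, so the device is actually in triode.
In triode I_D = k_n[V_ov V_DS − ½ V_DS²] and I_D = (V_DD − V_DS)/R_D. Equating: 6.46 V_DS² − 27.5 V_DS + 15.2 = 0, giving V_DS = 0.653 V (the root below V_ov).
I_D = (15.2 − 0.653) / 2.75 = 5.29 mA.

I_D = 5.29 mA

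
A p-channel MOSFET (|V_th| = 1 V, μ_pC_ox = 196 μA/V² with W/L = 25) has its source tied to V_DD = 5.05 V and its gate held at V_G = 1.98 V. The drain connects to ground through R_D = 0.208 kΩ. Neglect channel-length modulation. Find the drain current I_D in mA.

V_SG = V_DD − V_G = 5.05 − 1.98 = 3.07 V, so V_ov = 3.07 − 1 = 2.07 V.
k_p = μ_pC_ox · (W/L) = 4.9 mA/V².
Assume saturation: I_D = ½ k_p V_ov² = 0.5 × 4.9 × 2.07² = 10.5 mA, giving V_SD = V_DD − I_D R_D = 5.05 − 10.5 × 0.208 = 2.87 V.
V_SD = 2.87 V ≥ V_ov = 2.07 V, confirming saturation.

I_D = 10.5 mA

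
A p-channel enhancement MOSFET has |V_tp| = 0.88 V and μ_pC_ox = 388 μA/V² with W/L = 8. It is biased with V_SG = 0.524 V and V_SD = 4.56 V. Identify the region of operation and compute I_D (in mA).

Cutoff; I_D = 0 mA

V_SG = 0.524 V < |V_tp| = 0.88 V, so the transistor is in cutoff.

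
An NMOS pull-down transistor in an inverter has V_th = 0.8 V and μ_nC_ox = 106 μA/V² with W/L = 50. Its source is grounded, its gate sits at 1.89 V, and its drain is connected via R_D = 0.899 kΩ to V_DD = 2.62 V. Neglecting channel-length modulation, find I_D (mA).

V_GS = V_G = 1.89 V, so V_ov = 1.89 − 0.8 = 1.09 V.
k_n = μ_nC_ox · (W/L) = 5.3 mA/V².
Assume saturation: I_D = ½ k_n V_ov² = 0.5 × 5.3 × 1.09² = 3.15 mA, giving V_DS = V_DD − I_D R_D = 2.62 − 3.15 × 0.899 = -0.21 V.
But -0.21 V < V_ov = 1.09 V, so the device is actually in triode.
In triode I_D = k_n[V_ov V_DS − ½ V_DS²] and I_D = (V_DD − V_DS)/R_D. Equating: 2.38 V_DS² − 6.194 V_DS + 2.62 = 0, giving V_DS = 0.532 V (the root below V_ov).
I_D = (2.62 − 0.532) / 0.899 = 2.32 mA.

I_D = 2.32 mA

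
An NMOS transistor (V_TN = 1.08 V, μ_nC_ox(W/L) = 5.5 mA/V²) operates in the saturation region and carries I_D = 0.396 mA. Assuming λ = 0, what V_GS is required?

In saturation I_D = ½ k_n (V_GS − V_TN)², so V_GS − V_TN = √(2 I_D / k_n) = √(2 × 0.396 / 5.5) = 0.379 V.
V_GS = 1.08 + 0.379 = 1.46 V.

V_GS = 1.46 V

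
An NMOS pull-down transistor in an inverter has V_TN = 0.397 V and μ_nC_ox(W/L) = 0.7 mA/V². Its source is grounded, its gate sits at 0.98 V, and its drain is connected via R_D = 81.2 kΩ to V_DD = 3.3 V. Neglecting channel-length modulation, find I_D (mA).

I_D = 0.0393 mA

V_GS = V_G = 0.98 V, so V_ov = 0.98 − 0.397 = 0.583 V.
Assume saturation: I_D = ½ k_n V_ov² = 0.5 × 0.7 × 0.583² = 0.119 mA, giving V_DS = V_DD − I_D R_D = 3.3 − 0.119 × 81.2 = -6.36 V.
But -6.36 V < V_ov = 0.583 V, so the device is actually in triode.
In triode I_D = k_n[V_ov V_DS − ½ V_DS²] and I_D = (V_DD − V_DS)/R_D. Equating: 28.4 V_DS² − 34.14 V_DS + 3.3 = 0, giving V_DS = 0.106 V (the root below V_ov).
I_D = (3.3 − 0.106) / 81.2 = 0.0393 mA.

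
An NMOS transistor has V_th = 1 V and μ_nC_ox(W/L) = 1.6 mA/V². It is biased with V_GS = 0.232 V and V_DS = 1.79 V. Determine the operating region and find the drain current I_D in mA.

V_GS = 0.232 V < V_th = 1 V, so the transistor is in cutoff.

Cutoff; I_D = 0 mA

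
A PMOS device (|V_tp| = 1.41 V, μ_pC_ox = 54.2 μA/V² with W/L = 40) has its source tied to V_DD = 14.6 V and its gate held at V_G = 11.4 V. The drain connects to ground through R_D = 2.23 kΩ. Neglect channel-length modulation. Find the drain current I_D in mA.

V_SG = V_DD − V_G = 14.6 − 11.4 = 3.2 V, so V_ov = 3.2 − 1.41 = 1.79 V.
k_p = μ_pC_ox · (W/L) = 2.168 mA/V².
Assume saturation: I_D = ½ k_p V_ov² = 0.5 × 2.168 × 1.79² = 3.47 mA, giving V_SD = V_DD − I_D R_D = 14.6 − 3.47 × 2.23 = 6.85 V.
V_SD = 6.85 V ≥ V_ov = 1.79 V, confirming saturation.

I_D = 3.47 mA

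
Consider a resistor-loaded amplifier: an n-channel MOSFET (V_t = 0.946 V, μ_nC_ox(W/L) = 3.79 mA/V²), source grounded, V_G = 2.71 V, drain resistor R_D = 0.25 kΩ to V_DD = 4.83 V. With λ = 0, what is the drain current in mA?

I_D = 5.90 mA

V_GS = V_G = 2.71 V, so V_ov = 2.71 − 0.946 = 1.76 V.
Assume saturation: I_D = ½ k_n V_ov² = 0.5 × 3.79 × 1.76² = 5.9 mA, giving V_DS = V_DD − I_D R_D = 4.83 − 5.9 × 0.25 = 3.36 V.
V_DS = 3.36 V ≥ V_ov = 1.76 V, confirming saturation.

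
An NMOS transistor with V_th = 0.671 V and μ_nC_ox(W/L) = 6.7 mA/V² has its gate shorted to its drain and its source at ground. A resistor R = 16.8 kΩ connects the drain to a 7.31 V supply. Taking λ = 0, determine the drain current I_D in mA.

I_D = 0.375 mA

With gate tied to drain, V_GS = V_DS ≥ V_GS − V_th, so the device is in saturation.
KCL at the drain: ½ k_n (V_GS − V_th)² = (V_DD − V_GS)/R.
Let x = V_GS − 0.671. Then 56.3 x² + x − 6.639 = 0, giving x = 0.335 V (positive root), so V_GS = 1.01 V.
I_D = (V_DD − V_GS)/R = (7.31 − 1.01) / 16.8 = 0.375 mA.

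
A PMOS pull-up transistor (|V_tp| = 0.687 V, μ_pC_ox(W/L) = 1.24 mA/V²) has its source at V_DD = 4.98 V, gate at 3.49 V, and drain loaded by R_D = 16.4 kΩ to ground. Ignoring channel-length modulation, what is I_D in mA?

V_SG = V_DD − V_G = 4.98 − 3.49 = 1.49 V, so V_ov = 1.49 − 0.687 = 0.803 V.
Assume saturation: I_D = ½ k_p V_ov² = 0.5 × 1.24 × 0.803² = 0.4 mA, giving V_SD = V_DD − I_D R_D = 4.98 − 0.4 × 16.4 = -1.58 V.
But -1.58 V < V_ov = 0.803 V, so the device is actually in triode.
In triode I_D = k_p[V_ov V_SD − ½ V_SD²] and I_D = (V_DD − V_SD)/R_D. Equating: 10.2 V_SD² − 17.33 V_SD + 4.98 = 0, giving V_SD = 0.366 V (the root below V_ov).
I_D = (4.98 − 0.366) / 16.4 = 0.281 mA.

I_D = 0.281 mA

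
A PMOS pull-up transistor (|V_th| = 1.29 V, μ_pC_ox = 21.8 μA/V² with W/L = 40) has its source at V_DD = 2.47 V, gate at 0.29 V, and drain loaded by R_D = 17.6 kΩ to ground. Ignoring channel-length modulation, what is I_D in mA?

I_D = 0.130 mA

V_SG = V_DD − V_G = 2.47 − 0.29 = 2.18 V, so V_ov = 2.18 − 1.29 = 0.89 V.
k_p = μ_pC_ox · (W/L) = 0.872 mA/V².
Assume saturation: I_D = ½ k_p V_ov² = 0.5 × 0.872 × 0.89² = 0.345 mA, giving V_SD = V_DD − I_D R_D = 2.47 − 0.345 × 17.6 = -3.61 V.
But -3.61 V < V_ov = 0.89 V, so the device is actually in triode.
In triode I_D = k_p[V_ov V_SD − ½ V_SD²] and I_D = (V_DD − V_SD)/R_D. Equating: 7.67 V_SD² − 14.66 V_SD + 2.47 = 0, giving V_SD = 0.187 V (the root below V_ov).
I_D = (2.47 − 0.187) / 17.6 = 0.13 mA.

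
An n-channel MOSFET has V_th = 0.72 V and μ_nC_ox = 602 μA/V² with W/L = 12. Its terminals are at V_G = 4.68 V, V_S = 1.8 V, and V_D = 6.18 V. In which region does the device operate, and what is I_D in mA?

V_GS = V_G − V_S = 4.68 − 1.8 = 2.88 V; V_DS = V_D − V_S = 6.18 − 1.8 = 4.38 V.
k_n = μ_nC_ox · (W/L) = 7.224 mA/V².
V_ov = V_GS − V_th = 2.88 − 0.72 = 2.16 V.
Since V_DS = 4.38 V ≥ V_ov = 2.16 V, the device is in saturation.
I_D = ½ k_n V_ov² = 0.5 × 7.224 × 2.16² = 16.9 mA.

Saturation; I_D = 16.9 mA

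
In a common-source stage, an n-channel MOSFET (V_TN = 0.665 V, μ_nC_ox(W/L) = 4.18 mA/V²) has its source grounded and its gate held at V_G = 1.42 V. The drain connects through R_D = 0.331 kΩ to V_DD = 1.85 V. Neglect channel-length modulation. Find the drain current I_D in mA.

I_D = 1.19 mA

V_GS = V_G = 1.42 V, so V_ov = 1.42 − 0.665 = 0.755 V.
Assume saturation: I_D = ½ k_n V_ov² = 0.5 × 4.18 × 0.755² = 1.19 mA, giving V_DS = V_DD − I_D R_D = 1.85 − 1.19 × 0.331 = 1.46 V.
V_DS = 1.46 V ≥ V_ov = 0.755 V, confirming saturation.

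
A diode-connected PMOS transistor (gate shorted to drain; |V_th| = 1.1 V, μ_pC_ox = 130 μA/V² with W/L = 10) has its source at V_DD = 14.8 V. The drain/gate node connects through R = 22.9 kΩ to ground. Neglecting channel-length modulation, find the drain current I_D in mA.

I_D = 0.558 mA

With gate tied to drain, V_SG = V_SD ≥ V_SG − |V_th|, so the device is in saturation.
k_p = μ_pC_ox · (W/L) = 1.3 mA/V².
KCL at the drain: ½ k_p (V_SG − |V_th|)² = (V_DD − V_SG)/R.
Let x = V_SG − 1.1. Then 14.9 x² + x − 13.7 = 0, giving x = 0.926 V (positive root), so V_SG = 2.03 V.
I_D = (V_DD − V_SG)/R = (14.8 − 2.03) / 22.9 = 0.558 mA.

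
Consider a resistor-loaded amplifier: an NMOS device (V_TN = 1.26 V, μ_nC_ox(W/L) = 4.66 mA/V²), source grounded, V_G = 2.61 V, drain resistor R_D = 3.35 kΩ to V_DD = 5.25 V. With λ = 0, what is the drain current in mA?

V_GS = V_G = 2.61 V, so V_ov = 2.61 − 1.26 = 1.35 V.
Assume saturation: I_D = ½ k_n V_ov² = 0.5 × 4.66 × 1.35² = 4.25 mA, giving V_DS = V_DD − I_D R_D = 5.25 − 4.25 × 3.35 = -8.98 V.
But -8.98 V < V_ov = 1.35 V, so the device is actually in triode.
In triode I_D = k_n[V_ov V_DS − ½ V_DS²] and I_D = (V_DD − V_DS)/R_D. Equating: 7.81 V_DS² − 22.07 V_DS + 5.25 = 0, giving V_DS = 0.262 V (the root below V_ov).
I_D = (5.25 − 0.262) / 3.35 = 1.49 mA.

I_D = 1.49 mA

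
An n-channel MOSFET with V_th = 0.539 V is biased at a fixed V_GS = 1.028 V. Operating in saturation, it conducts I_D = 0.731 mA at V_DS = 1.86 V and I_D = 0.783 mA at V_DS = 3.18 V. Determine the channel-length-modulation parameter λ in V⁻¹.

λ = 0.0599 V⁻¹

With V_GS fixed, I_D ∝ (1 + λ V_DS) in saturation, so I_D2/I_D1 = (1 + λ V_DS2)/(1 + λ V_DS1).
0.783/0.731 = 1.071 = (1 + 3.18 λ)/(1 + 1.86 λ).
Solving: λ (I_D1 V_DS2 − I_D2 V_DS1) = I_D2 − I_D1, so λ = (0.783 − 0.731) / (0.731 × 3.18 − 0.783 × 1.86) = 0.052 / 0.868 = 0.0599 V⁻¹.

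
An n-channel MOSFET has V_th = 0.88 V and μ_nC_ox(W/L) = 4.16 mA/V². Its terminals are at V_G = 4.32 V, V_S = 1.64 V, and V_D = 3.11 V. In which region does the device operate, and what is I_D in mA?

V_GS = V_G − V_S = 4.32 − 1.64 = 2.68 V; V_DS = V_D − V_S = 3.11 − 1.64 = 1.47 V.
V_ov = V_GS − V_th = 2.68 − 0.88 = 1.8 V.
Since V_DS = 1.47 V < V_ov = 1.8 V, the device is in the triode region.
I_D = k_n [V_ov · V_DS − ½ V_DS²] = 4.16 × [1.8 × 1.47 − 0.5 × 1.47²] = 6.51 mA.

Triode; I_D = 6.51 mA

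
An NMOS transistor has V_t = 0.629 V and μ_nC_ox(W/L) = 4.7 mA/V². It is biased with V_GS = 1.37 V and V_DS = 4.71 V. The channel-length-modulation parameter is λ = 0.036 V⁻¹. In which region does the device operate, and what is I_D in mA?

Saturation; I_D = 1.51 mA

V_ov = V_GS − V_t = 1.37 − 0.629 = 0.741 V.
Since V_DS = 4.71 V ≥ V_ov = 0.741 V, the device is in saturation.
I_D = ½ k_n V_ov² (1 + λ V_DS) = 0.5 × 4.7 × 0.741² × (1 + 0.036 × 4.71) = 1.51 mA.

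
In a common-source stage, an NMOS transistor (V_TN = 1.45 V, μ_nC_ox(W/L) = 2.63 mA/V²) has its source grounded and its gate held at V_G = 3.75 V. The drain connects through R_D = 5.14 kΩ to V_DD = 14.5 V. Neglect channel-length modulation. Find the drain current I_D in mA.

V_GS = V_G = 3.75 V, so V_ov = 3.75 − 1.45 = 2.3 V.
Assume saturation: I_D = ½ k_n V_ov² = 0.5 × 2.63 × 2.3² = 6.96 mA, giving V_DS = V_DD − I_D R_D = 14.5 − 6.96 × 5.14 = -21.3 V.
But -21.3 V < V_ov = 2.3 V, so the device is actually in triode.
In triode I_D = k_n[V_ov V_DS − ½ V_DS²] and I_D = (V_DD − V_DS)/R_D. Equating: 6.76 V_DS² − 32.09 V_DS + 14.5 = 0, giving V_DS = 0.506 V (the root below V_ov).
I_D = (14.5 − 0.506) / 5.14 = 2.72 mA.

I_D = 2.72 mA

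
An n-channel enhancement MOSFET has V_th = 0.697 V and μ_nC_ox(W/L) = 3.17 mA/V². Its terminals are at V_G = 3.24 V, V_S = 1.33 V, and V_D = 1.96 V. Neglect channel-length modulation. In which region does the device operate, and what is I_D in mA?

V_GS = V_G − V_S = 3.24 − 1.33 = 1.91 V; V_DS = V_D − V_S = 1.96 − 1.33 = 0.63 V.
V_ov = V_GS − V_th = 1.91 − 0.697 = 1.21 V.
Since V_DS = 0.63 V < V_ov = 1.21 V, the device is in the triode region.
I_D = k_n [V_ov · V_DS − ½ V_DS²] = 3.17 × [1.21 × 0.63 − 0.5 × 0.63²] = 1.79 mA.

Triode; I_D = 1.79 mA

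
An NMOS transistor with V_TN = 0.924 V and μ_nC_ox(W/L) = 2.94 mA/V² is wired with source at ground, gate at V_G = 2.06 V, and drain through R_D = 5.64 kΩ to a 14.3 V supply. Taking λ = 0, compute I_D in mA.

V_GS = V_G = 2.06 V, so V_ov = 2.06 − 0.924 = 1.14 V.
Assume saturation: I_D = ½ k_n V_ov² = 0.5 × 2.94 × 1.14² = 1.9 mA, giving V_DS = V_DD − I_D R_D = 14.3 − 1.9 × 5.64 = 3.6 V.
V_DS = 3.6 V ≥ V_ov = 1.14 V, confirming saturation.

I_D = 1.90 mA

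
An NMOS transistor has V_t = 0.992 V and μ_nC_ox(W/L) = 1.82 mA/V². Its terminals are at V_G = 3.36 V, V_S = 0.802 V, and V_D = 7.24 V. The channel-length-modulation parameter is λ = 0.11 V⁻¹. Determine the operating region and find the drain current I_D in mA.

Saturation; I_D = 3.81 mA

V_GS = V_G − V_S = 3.36 − 0.802 = 2.56 V; V_DS = V_D − V_S = 7.24 − 0.802 = 6.44 V.
V_ov = V_GS − V_t = 2.56 − 0.992 = 1.57 V.
Since V_DS = 6.44 V ≥ V_ov = 1.57 V, the device is in saturation.
I_D = ½ k_n V_ov² (1 + λ V_DS) = 0.5 × 1.82 × 1.57² × (1 + 0.11 × 6.44) = 3.81 mA.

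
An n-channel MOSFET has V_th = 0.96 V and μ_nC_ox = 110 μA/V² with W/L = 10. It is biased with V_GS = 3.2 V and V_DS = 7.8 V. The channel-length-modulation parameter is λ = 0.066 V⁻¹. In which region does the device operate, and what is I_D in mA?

Saturation; I_D = 4.18 mA

k_n = μ_nC_ox · (W/L) = 1.1 mA/V².
V_ov = V_GS − V_th = 3.2 − 0.96 = 2.24 V.
Since V_DS = 7.8 V ≥ V_ov = 2.24 V, the device is in saturation.
I_D = ½ k_n V_ov² (1 + λ V_DS) = 0.5 × 1.1 × 2.24² × (1 + 0.066 × 7.8) = 4.18 mA.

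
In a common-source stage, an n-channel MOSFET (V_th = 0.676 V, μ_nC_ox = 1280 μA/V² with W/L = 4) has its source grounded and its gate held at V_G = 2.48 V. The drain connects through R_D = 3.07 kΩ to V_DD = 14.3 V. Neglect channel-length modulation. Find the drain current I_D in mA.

I_D = 4.47 mA

V_GS = V_G = 2.48 V, so V_ov = 2.48 − 0.676 = 1.8 V.
k_n = μ_nC_ox · (W/L) = 5.12 mA/V².
Assume saturation: I_D = ½ k_n V_ov² = 0.5 × 5.12 × 1.8² = 8.33 mA, giving V_DS = V_DD − I_D R_D = 14.3 − 8.33 × 3.07 = -11.3 V.
But -11.3 V < V_ov = 1.8 V, so the device is actually in triode.
In triode I_D = k_n[V_ov V_DS − ½ V_DS²] and I_D = (V_DD − V_DS)/R_D. Equating: 7.86 V_DS² − 29.36 V_DS + 14.3 = 0, giving V_DS = 0.576 V (the root below V_ov).
I_D = (14.3 − 0.576) / 3.07 = 4.47 mA.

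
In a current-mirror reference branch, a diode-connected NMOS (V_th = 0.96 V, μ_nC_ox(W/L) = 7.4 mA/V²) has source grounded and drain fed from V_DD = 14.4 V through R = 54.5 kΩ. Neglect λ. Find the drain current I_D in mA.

With gate tied to drain, V_GS = V_DS ≥ V_GS − V_th, so the device is in saturation.
KCL at the drain: ½ k_n (V_GS − V_th)² = (V_DD − V_GS)/R.
Let x = V_GS − 0.96. Then 202 x² + x − 13.44 = 0, giving x = 0.256 V (positive root), so V_GS = 1.22 V.
I_D = (V_DD − V_GS)/R = (14.4 − 1.22) / 54.5 = 0.242 mA.

I_D = 0.242 mA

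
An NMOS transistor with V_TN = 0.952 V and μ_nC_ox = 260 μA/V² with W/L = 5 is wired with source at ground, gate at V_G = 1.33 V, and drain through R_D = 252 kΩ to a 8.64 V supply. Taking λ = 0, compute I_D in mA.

I_D = 0.0340 mA

V_GS = V_G = 1.33 V, so V_ov = 1.33 − 0.952 = 0.378 V.
k_n = μ_nC_ox · (W/L) = 1.3 mA/V².
Assume saturation: I_D = ½ k_n V_ov² = 0.5 × 1.3 × 0.378² = 0.0929 mA, giving V_DS = V_DD − I_D R_D = 8.64 − 0.0929 × 252 = -14.8 V.
But -14.8 V < V_ov = 0.378 V, so the device is actually in triode.
In triode I_D = k_n[V_ov V_DS − ½ V_DS²] and I_D = (V_DD − V_DS)/R_D. Equating: 164 V_DS² − 124.8 V_DS + 8.64 = 0, giving V_DS = 0.077 V (the root below V_ov).
I_D = (8.64 − 0.077) / 252 = 0.034 mA.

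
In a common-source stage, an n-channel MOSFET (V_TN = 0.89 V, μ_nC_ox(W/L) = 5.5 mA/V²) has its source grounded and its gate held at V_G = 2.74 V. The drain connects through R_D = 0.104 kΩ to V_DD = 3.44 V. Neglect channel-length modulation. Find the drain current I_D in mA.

V_GS = V_G = 2.74 V, so V_ov = 2.74 − 0.89 = 1.85 V.
Assume saturation: I_D = ½ k_n V_ov² = 0.5 × 5.5 × 1.85² = 9.41 mA, giving V_DS = V_DD − I_D R_D = 3.44 − 9.41 × 0.104 = 2.46 V.
V_DS = 2.46 V ≥ V_ov = 1.85 V, confirming saturation.

I_D = 9.41 mA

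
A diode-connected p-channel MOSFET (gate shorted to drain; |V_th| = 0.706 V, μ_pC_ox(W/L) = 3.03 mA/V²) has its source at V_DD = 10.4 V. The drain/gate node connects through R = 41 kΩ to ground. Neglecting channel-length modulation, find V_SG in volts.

With gate tied to drain, V_SG = V_SD ≥ V_SG − |V_th|, so the device is in saturation.
KCL at the drain: ½ k_p (V_SG − |V_th|)² = (V_DD − V_SG)/R.
Let x = V_SG − 0.706. Then 62.1 x² + x − 9.694 = 0, giving x = 0.387 V (positive root), so V_SG = 1.09 V.
I_D = (V_DD − V_SG)/R = (10.4 − 1.09) / 41 = 0.227 mA.

V_SG = 1.09 V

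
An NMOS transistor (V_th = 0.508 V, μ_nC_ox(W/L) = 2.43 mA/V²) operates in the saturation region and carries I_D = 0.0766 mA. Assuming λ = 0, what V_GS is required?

V_GS = 0.759 V

In saturation I_D = ½ k_n (V_GS − V_th)², so V_GS − V_th = √(2 I_D / k_n) = √(2 × 0.0766 / 2.43) = 0.251 V.
V_GS = 0.508 + 0.251 = 0.759 V.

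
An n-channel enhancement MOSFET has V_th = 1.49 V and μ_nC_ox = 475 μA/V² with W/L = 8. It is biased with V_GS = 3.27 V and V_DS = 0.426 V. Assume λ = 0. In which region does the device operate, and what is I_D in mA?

k_n = μ_nC_ox · (W/L) = 3.8 mA/V².
V_ov = V_GS − V_th = 3.27 − 1.49 = 1.78 V.
Since V_DS = 0.426 V < V_ov = 1.78 V, the device is in the triode region.
I_D = k_n [V_ov · V_DS − ½ V_DS²] = 3.8 × [1.78 × 0.426 − 0.5 × 0.426²] = 2.54 mA.

Triode; I_D = 2.54 mA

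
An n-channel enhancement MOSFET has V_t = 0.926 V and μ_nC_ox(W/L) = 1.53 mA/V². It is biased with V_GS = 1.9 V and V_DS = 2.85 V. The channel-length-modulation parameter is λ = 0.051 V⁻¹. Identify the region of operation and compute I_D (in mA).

Saturation; I_D = 0.831 mA

V_ov = V_GS − V_t = 1.9 − 0.926 = 0.974 V.
Since V_DS = 2.85 V ≥ V_ov = 0.974 V, the device is in saturation.
I_D = ½ k_n V_ov² (1 + λ V_DS) = 0.5 × 1.53 × 0.974² × (1 + 0.051 × 2.85) = 0.831 mA.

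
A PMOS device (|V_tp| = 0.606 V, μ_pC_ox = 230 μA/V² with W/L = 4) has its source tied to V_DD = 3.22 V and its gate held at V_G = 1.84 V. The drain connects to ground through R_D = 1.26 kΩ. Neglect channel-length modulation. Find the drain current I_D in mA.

V_SG = V_DD − V_G = 3.22 − 1.84 = 1.38 V, so V_ov = 1.38 − 0.606 = 0.774 V.
k_p = μ_pC_ox · (W/L) = 0.92 mA/V².
Assume saturation: I_D = ½ k_p V_ov² = 0.5 × 0.92 × 0.774² = 0.276 mA, giving V_SD = V_DD − I_D R_D = 3.22 − 0.276 × 1.26 = 2.87 V.
V_SD = 2.87 V ≥ V_ov = 0.774 V, confirming saturation.

I_D = 0.276 mA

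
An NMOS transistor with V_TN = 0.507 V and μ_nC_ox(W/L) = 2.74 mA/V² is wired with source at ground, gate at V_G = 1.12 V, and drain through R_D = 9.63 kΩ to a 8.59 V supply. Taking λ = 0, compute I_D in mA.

I_D = 0.515 mA

V_GS = V_G = 1.12 V, so V_ov = 1.12 − 0.507 = 0.613 V.
Assume saturation: I_D = ½ k_n V_ov² = 0.5 × 2.74 × 0.613² = 0.515 mA, giving V_DS = V_DD − I_D R_D = 8.59 − 0.515 × 9.63 = 3.63 V.
V_DS = 3.63 V ≥ V_ov = 0.613 V, confirming saturation.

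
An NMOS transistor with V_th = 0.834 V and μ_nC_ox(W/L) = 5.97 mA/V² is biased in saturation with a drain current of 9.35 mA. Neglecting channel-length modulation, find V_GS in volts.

In saturation I_D = ½ k_n (V_GS − V_th)², so V_GS − V_th = √(2 I_D / k_n) = √(2 × 9.35 / 5.97) = 1.77 V.
V_GS = 0.834 + 1.77 = 2.6 V.

V_GS = 2.60 V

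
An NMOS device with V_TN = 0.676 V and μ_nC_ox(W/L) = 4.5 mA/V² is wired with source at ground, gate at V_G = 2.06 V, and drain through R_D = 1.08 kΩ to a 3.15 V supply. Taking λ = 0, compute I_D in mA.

I_D = 2.47 mA

V_GS = V_G = 2.06 V, so V_ov = 2.06 − 0.676 = 1.38 V.
Assume saturation: I_D = ½ k_n V_ov² = 0.5 × 4.5 × 1.38² = 4.31 mA, giving V_DS = V_DD − I_D R_D = 3.15 − 4.31 × 1.08 = -1.5 V.
But -1.5 V < V_ov = 1.38 V, so the device is actually in triode.
In triode I_D = k_n[V_ov V_DS − ½ V_DS²] and I_D = (V_DD − V_DS)/R_D. Equating: 2.43 V_DS² − 7.726 V_DS + 3.15 = 0, giving V_DS = 0.48 V (the root below V_ov).
I_D = (3.15 − 0.48) / 1.08 = 2.47 mA.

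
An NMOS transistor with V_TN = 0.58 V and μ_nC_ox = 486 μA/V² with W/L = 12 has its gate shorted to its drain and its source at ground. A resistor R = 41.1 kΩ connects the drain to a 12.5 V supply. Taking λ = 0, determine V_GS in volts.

With gate tied to drain, V_GS = V_DS ≥ V_GS − V_TN, so the device is in saturation.
k_n = μ_nC_ox · (W/L) = 5.832 mA/V².
KCL at the drain: ½ k_n (V_GS − V_TN)² = (V_DD − V_GS)/R.
Let x = V_GS − 0.58. Then 120 x² + x − 11.92 = 0, giving x = 0.311 V (positive root), so V_GS = 0.891 V.
I_D = (V_DD − V_GS)/R = (12.5 − 0.891) / 41.1 = 0.282 mA.

V_GS = 0.891 V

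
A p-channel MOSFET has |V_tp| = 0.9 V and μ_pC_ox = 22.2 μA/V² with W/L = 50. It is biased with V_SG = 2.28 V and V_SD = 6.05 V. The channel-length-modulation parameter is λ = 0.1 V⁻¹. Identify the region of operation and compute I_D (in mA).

k_p = μ_pC_ox · (W/L) = 1.11 mA/V².
V_ov = V_SG − |V_tp| = 2.28 − 0.9 = 1.38 V.
Since V_SD = 6.05 V ≥ V_ov = 1.38 V, the device is in saturation.
I_D = ½ k_p V_ov² (1 + λ V_SD) = 0.5 × 1.11 × 1.38² × (1 + 0.1 × 6.05) = 1.7 mA.

Saturation; I_D = 1.70 mA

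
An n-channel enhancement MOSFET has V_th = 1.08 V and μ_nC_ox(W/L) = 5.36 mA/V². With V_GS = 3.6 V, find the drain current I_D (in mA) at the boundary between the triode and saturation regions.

I_D = 17.0 mA

At the boundary V_DS = V_ov = V_GS − V_th = 3.6 − 1.08 = 2.52 V.
I_D = ½ k_n V_ov² = 0.5 × 5.36 × 2.52² = 17 mA.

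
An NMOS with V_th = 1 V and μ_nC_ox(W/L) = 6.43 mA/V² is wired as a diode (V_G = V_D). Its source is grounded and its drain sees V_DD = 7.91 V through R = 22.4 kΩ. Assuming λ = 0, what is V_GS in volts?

With gate tied to drain, V_GS = V_DS ≥ V_GS − V_th, so the device is in saturation.
KCL at the drain: ½ k_n (V_GS − V_th)² = (V_DD − V_GS)/R.
Let x = V_GS − 1. Then 72 x² + x − 6.91 = 0, giving x = 0.303 V (positive root), so V_GS = 1.3 V.
I_D = (V_DD − V_GS)/R = (7.91 − 1.3) / 22.4 = 0.295 mA.

V_GS = 1.30 V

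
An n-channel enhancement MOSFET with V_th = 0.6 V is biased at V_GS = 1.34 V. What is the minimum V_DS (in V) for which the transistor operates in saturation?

V_DS,sat = 0.740 V

The boundary between triode and saturation is V_DS = V_GS − V_th = V_ov.
V_ov = 1.34 − 0.6 = 0.74 V.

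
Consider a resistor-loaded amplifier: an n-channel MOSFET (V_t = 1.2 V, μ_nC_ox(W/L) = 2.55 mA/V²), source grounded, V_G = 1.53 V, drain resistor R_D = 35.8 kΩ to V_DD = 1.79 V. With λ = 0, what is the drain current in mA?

I_D = 0.0482 mA

V_GS = V_G = 1.53 V, so V_ov = 1.53 − 1.2 = 0.33 V.
Assume saturation: I_D = ½ k_n V_ov² = 0.5 × 2.55 × 0.33² = 0.139 mA, giving V_DS = V_DD − I_D R_D = 1.79 − 0.139 × 35.8 = -3.18 V.
But -3.18 V < V_ov = 0.33 V, so the device is actually in triode.
In triode I_D = k_n[V_ov V_DS − ½ V_DS²] and I_D = (V_DD − V_DS)/R_D. Equating: 45.6 V_DS² − 31.13 V_DS + 1.79 = 0, giving V_DS = 0.0634 V (the root below V_ov).
I_D = (1.79 − 0.0634) / 35.8 = 0.0482 mA.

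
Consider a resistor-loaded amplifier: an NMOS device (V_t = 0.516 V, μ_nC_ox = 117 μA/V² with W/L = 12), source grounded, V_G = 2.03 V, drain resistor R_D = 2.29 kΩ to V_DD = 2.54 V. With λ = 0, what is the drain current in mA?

I_D = 0.890 mA

V_GS = V_G = 2.03 V, so V_ov = 2.03 − 0.516 = 1.51 V.
k_n = μ_nC_ox · (W/L) = 1.404 mA/V².
Assume saturation: I_D = ½ k_n V_ov² = 0.5 × 1.404 × 1.51² = 1.61 mA, giving V_DS = V_DD − I_D R_D = 2.54 − 1.61 × 2.29 = -1.14 V.
But -1.14 V < V_ov = 1.51 V, so the device is actually in triode.
In triode I_D = k_n[V_ov V_DS − ½ V_DS²] and I_D = (V_DD − V_DS)/R_D. Equating: 1.61 V_DS² − 5.868 V_DS + 2.54 = 0, giving V_DS = 0.502 V (the root below V_ov).
I_D = (2.54 − 0.502) / 2.29 = 0.89 mA.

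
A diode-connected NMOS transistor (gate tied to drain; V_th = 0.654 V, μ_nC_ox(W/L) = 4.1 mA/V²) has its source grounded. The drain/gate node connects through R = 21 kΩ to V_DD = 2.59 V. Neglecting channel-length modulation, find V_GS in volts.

V_GS = 0.855 V

With gate tied to drain, V_GS = V_DS ≥ V_GS − V_th, so the device is in saturation.
KCL at the drain: ½ k_n (V_GS − V_th)² = (V_DD − V_GS)/R.
Let x = V_GS − 0.654. Then 43 x² + x − 1.936 = 0, giving x = 0.201 V (positive root), so V_GS = 0.855 V.
I_D = (V_DD − V_GS)/R = (2.59 − 0.855) / 21 = 0.0826 mA.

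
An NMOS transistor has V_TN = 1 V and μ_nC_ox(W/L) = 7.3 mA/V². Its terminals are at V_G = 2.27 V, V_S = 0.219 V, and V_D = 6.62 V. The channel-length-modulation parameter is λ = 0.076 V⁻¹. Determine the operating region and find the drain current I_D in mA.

V_GS = V_G − V_S = 2.27 − 0.219 = 2.05 V; V_DS = V_D − V_S = 6.62 − 0.219 = 6.4 V.
V_ov = V_GS − V_TN = 2.05 − 1 = 1.05 V.
Since V_DS = 6.4 V ≥ V_ov = 1.05 V, the device is in saturation.
I_D = ½ k_n V_ov² (1 + λ V_DS) = 0.5 × 7.3 × 1.05² × (1 + 0.076 × 6.4) = 5.99 mA.

Saturation; I_D = 5.99 mA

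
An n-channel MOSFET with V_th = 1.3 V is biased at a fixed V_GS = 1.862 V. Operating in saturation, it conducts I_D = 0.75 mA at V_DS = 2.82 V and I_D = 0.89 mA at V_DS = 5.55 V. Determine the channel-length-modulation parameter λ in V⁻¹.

With V_GS fixed, I_D ∝ (1 + λ V_DS) in saturation, so I_D2/I_D1 = (1 + λ V_DS2)/(1 + λ V_DS1).
0.89/0.75 = 1.187 = (1 + 5.55 λ)/(1 + 2.82 λ).
Solving: λ (I_D1 V_DS2 − I_D2 V_DS1) = I_D2 − I_D1, so λ = (0.89 − 0.75) / (0.75 × 5.55 − 0.89 × 2.82) = 0.14 / 1.65 = 0.0847 V⁻¹.

λ = 0.0847 V⁻¹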